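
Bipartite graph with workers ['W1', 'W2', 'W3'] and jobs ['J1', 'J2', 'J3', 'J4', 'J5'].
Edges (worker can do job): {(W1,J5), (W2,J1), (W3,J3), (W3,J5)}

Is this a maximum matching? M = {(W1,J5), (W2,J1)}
No, size 2 is not maximum

Proposed matching has size 2.
Maximum matching size for this graph: 3.

This is NOT maximum - can be improved to size 3.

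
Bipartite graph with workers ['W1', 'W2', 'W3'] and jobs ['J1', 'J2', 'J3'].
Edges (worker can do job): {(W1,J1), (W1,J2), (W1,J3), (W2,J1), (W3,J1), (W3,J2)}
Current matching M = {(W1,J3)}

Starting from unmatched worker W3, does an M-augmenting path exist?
Yes: W3 → J1

An M-augmenting path alternates non-matching / matching edges, starting and ending at unmatched vertices.
Path: W3 → J1
(J1 is unmatched in M, so the path is augmenting.)
Flipping edges along this path would increase |M| from 1 to 2.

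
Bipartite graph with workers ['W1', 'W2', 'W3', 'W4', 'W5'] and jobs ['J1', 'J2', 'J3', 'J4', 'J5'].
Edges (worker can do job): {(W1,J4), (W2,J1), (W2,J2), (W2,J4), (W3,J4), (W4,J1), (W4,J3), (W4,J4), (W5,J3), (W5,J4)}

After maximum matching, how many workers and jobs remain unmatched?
Unmatched: 1 workers, 1 jobs

Maximum matching size: 4
Workers: 5 total, 4 matched, 1 unmatched
Jobs: 5 total, 4 matched, 1 unmatched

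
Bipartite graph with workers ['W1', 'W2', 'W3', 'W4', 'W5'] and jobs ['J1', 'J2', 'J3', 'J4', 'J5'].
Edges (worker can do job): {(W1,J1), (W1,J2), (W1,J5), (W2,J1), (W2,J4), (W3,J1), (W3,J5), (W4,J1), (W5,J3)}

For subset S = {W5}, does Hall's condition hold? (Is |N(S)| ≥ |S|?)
Yes: |N(S)| = 1, |S| = 1

Subset S = {W5}
Neighbors N(S) = {J3}

|N(S)| = 1, |S| = 1
Hall's condition: |N(S)| ≥ |S| is satisfied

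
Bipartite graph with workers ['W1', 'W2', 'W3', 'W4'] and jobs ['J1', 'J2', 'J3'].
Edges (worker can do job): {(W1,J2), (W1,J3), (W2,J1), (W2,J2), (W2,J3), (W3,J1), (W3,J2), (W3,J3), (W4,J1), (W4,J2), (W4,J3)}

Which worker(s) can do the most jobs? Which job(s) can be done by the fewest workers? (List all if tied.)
Most versatile: W2, W3, W4 (3 jobs); Least covered: J1 (3 workers)

Worker degrees (jobs they can do): W1:2, W2:3, W3:3, W4:3
Job degrees (workers who can do it): J1:3, J2:4, J3:4

Maximum worker degree is 3, achieved by: W2, W3, W4
Minimum job degree is 3, achieved by: J1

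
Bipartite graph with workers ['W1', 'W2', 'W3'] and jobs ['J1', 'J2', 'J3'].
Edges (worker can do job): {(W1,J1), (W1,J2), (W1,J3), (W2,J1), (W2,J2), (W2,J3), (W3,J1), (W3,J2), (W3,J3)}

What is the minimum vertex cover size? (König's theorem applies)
Minimum vertex cover size = 3

By König's theorem: in bipartite graphs,
min vertex cover = max matching = 3

Maximum matching has size 3, so minimum vertex cover also has size 3.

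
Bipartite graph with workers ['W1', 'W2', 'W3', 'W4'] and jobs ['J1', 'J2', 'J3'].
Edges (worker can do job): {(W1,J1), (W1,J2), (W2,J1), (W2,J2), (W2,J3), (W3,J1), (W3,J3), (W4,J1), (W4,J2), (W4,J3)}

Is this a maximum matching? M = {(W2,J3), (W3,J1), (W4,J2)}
Yes, size 3 is maximum

Proposed matching has size 3.
Maximum matching size for this graph: 3.

This is a maximum matching.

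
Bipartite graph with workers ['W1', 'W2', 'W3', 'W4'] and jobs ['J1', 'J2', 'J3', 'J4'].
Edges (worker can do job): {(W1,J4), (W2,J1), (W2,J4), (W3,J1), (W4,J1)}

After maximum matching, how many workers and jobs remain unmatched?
Unmatched: 2 workers, 2 jobs

Maximum matching size: 2
Workers: 4 total, 2 matched, 2 unmatched
Jobs: 4 total, 2 matched, 2 unmatched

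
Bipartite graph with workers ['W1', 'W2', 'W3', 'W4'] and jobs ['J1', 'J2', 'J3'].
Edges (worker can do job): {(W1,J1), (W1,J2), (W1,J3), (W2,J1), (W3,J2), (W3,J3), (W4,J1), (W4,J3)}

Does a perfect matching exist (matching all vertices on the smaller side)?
Yes, perfect matching exists (size 3)

Perfect matching: {(W1,J1), (W3,J2), (W4,J3)}
All 3 vertices on the smaller side are matched.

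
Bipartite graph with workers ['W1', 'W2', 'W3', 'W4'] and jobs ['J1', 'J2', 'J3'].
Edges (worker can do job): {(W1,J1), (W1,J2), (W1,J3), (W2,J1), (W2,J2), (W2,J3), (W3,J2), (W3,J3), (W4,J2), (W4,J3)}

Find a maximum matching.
Matching: {(W1,J1), (W3,J3), (W4,J2)}

Maximum matching (size 3):
  W1 → J1
  W3 → J3
  W4 → J2

Each worker is assigned to at most one job, and each job to at most one worker.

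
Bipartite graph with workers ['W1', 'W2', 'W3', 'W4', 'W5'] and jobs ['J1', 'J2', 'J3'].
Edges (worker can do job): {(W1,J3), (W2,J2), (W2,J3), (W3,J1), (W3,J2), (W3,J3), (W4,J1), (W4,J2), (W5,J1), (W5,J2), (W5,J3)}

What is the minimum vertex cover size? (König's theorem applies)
Minimum vertex cover size = 3

By König's theorem: in bipartite graphs,
min vertex cover = max matching = 3

Maximum matching has size 3, so minimum vertex cover also has size 3.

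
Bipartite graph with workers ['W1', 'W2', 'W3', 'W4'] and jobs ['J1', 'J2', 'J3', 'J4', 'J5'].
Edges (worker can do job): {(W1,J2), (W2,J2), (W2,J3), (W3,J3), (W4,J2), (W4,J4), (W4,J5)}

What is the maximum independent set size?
Maximum independent set = 6

By König's theorem:
- Min vertex cover = Max matching = 3
- Max independent set = Total vertices - Min vertex cover
- Max independent set = 9 - 3 = 6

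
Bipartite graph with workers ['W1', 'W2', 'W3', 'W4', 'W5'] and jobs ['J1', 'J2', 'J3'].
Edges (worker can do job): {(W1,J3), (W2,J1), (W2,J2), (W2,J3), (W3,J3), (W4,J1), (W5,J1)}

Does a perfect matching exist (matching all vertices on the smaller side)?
Yes, perfect matching exists (size 3)

Perfect matching: {(W2,J2), (W3,J3), (W5,J1)}
All 3 vertices on the smaller side are matched.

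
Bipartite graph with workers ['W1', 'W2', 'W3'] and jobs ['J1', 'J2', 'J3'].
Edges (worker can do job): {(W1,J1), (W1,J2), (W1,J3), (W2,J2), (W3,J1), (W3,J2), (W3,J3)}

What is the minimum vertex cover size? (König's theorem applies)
Minimum vertex cover size = 3

By König's theorem: in bipartite graphs,
min vertex cover = max matching = 3

Maximum matching has size 3, so minimum vertex cover also has size 3.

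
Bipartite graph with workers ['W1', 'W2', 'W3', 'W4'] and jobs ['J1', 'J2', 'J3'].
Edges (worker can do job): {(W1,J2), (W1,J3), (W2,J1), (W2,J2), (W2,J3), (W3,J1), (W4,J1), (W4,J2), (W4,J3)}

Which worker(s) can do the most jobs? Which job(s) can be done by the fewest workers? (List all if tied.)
Most versatile: W2, W4 (3 jobs); Least covered: J1, J2, J3 (3 workers)

Worker degrees (jobs they can do): W1:2, W2:3, W3:1, W4:3
Job degrees (workers who can do it): J1:3, J2:3, J3:3

Maximum worker degree is 3, achieved by: W2, W4
Minimum job degree is 3, achieved by: J1, J2, J3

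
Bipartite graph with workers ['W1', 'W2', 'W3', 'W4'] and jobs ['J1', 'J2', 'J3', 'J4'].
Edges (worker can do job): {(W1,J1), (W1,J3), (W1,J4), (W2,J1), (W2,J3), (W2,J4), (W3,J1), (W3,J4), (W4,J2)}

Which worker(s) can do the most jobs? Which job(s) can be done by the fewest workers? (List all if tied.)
Most versatile: W1, W2 (3 jobs); Least covered: J2 (1 workers)

Worker degrees (jobs they can do): W1:3, W2:3, W3:2, W4:1
Job degrees (workers who can do it): J1:3, J2:1, J3:2, J4:3

Maximum worker degree is 3, achieved by: W1, W2
Minimum job degree is 1, achieved by: J2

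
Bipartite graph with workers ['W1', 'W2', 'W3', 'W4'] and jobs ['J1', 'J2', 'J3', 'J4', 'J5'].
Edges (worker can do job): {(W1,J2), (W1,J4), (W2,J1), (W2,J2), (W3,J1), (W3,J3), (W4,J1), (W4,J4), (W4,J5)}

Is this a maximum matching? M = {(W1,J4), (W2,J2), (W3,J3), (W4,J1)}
Yes, size 4 is maximum

Proposed matching has size 4.
Maximum matching size for this graph: 4.

This is a maximum matching.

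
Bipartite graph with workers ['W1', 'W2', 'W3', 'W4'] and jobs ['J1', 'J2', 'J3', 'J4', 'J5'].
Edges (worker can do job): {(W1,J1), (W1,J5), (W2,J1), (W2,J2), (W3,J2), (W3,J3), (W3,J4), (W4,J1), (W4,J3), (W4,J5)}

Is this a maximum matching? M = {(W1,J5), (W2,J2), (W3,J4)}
No, size 3 is not maximum

Proposed matching has size 3.
Maximum matching size for this graph: 4.

This is NOT maximum - can be improved to size 4.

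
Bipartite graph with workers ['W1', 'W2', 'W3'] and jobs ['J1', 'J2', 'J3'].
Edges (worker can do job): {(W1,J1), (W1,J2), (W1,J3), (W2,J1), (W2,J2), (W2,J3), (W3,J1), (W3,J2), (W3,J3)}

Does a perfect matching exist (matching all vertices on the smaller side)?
Yes, perfect matching exists (size 3)

Perfect matching: {(W1,J1), (W2,J3), (W3,J2)}
All 3 vertices on the smaller side are matched.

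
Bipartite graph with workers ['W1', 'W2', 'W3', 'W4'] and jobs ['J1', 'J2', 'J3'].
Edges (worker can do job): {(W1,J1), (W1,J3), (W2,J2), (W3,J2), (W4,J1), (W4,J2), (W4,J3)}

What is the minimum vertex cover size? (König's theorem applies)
Minimum vertex cover size = 3

By König's theorem: in bipartite graphs,
min vertex cover = max matching = 3

Maximum matching has size 3, so minimum vertex cover also has size 3.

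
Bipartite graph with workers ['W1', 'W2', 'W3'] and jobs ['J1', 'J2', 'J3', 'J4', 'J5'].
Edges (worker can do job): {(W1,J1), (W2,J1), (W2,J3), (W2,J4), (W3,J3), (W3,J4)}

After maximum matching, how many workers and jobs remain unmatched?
Unmatched: 0 workers, 2 jobs

Maximum matching size: 3
Workers: 3 total, 3 matched, 0 unmatched
Jobs: 5 total, 3 matched, 2 unmatched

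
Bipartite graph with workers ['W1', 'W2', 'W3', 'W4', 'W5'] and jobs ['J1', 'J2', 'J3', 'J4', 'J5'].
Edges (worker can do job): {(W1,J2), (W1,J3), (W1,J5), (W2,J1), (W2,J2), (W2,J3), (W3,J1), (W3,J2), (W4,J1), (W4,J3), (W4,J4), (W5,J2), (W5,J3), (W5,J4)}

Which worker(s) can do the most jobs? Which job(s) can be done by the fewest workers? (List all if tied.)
Most versatile: W1, W2, W4, W5 (3 jobs); Least covered: J5 (1 workers)

Worker degrees (jobs they can do): W1:3, W2:3, W3:2, W4:3, W5:3
Job degrees (workers who can do it): J1:3, J2:4, J3:4, J4:2, J5:1

Maximum worker degree is 3, achieved by: W1, W2, W4, W5
Minimum job degree is 1, achieved by: J5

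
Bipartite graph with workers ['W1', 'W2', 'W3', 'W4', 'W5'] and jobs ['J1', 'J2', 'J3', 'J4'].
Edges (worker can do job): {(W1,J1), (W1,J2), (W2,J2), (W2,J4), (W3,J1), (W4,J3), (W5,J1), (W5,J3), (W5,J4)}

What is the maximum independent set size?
Maximum independent set = 5

By König's theorem:
- Min vertex cover = Max matching = 4
- Max independent set = Total vertices - Min vertex cover
- Max independent set = 9 - 4 = 5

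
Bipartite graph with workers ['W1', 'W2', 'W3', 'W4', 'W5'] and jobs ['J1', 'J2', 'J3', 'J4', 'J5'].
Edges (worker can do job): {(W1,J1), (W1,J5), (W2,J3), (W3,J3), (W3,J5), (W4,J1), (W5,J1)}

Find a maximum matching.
Matching: {(W2,J3), (W3,J5), (W5,J1)}

Maximum matching (size 3):
  W2 → J3
  W3 → J5
  W5 → J1

Each worker is assigned to at most one job, and each job to at most one worker.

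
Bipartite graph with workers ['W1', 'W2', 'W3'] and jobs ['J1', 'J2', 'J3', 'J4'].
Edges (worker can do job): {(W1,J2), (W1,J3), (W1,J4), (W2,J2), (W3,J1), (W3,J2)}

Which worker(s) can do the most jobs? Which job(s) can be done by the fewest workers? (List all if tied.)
Most versatile: W1 (3 jobs); Least covered: J1, J3, J4 (1 workers)

Worker degrees (jobs they can do): W1:3, W2:1, W3:2
Job degrees (workers who can do it): J1:1, J2:3, J3:1, J4:1

Maximum worker degree is 3, achieved by: W1
Minimum job degree is 1, achieved by: J1, J3, J4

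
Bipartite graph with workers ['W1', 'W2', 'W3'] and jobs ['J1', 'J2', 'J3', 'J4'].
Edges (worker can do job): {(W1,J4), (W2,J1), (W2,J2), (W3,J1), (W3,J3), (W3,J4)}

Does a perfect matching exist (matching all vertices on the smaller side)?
Yes, perfect matching exists (size 3)

Perfect matching: {(W1,J4), (W2,J2), (W3,J1)}
All 3 vertices on the smaller side are matched.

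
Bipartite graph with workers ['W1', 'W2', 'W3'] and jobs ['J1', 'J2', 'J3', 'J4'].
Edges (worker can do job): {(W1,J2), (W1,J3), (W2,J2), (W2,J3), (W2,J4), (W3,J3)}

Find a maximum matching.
Matching: {(W1,J2), (W2,J4), (W3,J3)}

Maximum matching (size 3):
  W1 → J2
  W2 → J4
  W3 → J3

Each worker is assigned to at most one job, and each job to at most one worker.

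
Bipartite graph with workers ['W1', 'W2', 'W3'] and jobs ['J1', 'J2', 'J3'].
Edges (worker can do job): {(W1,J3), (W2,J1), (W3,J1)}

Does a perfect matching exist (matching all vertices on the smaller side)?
No, maximum matching has size 2 < 3

Maximum matching has size 2, need 3 for perfect matching.
Unmatched workers: ['W2']
Unmatched jobs: ['J2']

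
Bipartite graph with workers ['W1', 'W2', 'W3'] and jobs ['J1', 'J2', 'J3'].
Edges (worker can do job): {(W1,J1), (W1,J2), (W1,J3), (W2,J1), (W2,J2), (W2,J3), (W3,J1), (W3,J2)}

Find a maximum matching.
Matching: {(W1,J2), (W2,J3), (W3,J1)}

Maximum matching (size 3):
  W1 → J2
  W2 → J3
  W3 → J1

Each worker is assigned to at most one job, and each job to at most one worker.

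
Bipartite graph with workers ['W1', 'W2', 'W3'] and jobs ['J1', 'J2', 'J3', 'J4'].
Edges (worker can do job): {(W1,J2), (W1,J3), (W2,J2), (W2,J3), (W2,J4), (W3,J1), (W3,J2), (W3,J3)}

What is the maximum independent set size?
Maximum independent set = 4

By König's theorem:
- Min vertex cover = Max matching = 3
- Max independent set = Total vertices - Min vertex cover
- Max independent set = 7 - 3 = 4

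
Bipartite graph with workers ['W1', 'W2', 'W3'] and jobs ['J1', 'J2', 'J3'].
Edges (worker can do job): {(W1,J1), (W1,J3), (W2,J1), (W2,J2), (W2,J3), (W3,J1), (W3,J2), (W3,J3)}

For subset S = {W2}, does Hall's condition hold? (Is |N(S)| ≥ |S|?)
Yes: |N(S)| = 3, |S| = 1

Subset S = {W2}
Neighbors N(S) = {J1, J2, J3}

|N(S)| = 3, |S| = 1
Hall's condition: |N(S)| ≥ |S| is satisfied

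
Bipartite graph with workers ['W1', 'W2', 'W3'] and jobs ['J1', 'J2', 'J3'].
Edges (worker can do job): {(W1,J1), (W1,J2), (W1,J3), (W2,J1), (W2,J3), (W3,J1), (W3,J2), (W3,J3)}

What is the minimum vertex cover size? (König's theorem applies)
Minimum vertex cover size = 3

By König's theorem: in bipartite graphs,
min vertex cover = max matching = 3

Maximum matching has size 3, so minimum vertex cover also has size 3.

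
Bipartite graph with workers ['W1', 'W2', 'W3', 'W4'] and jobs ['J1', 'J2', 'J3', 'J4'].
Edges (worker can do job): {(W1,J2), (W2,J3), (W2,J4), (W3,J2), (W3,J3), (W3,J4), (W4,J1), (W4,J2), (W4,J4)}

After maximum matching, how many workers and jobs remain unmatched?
Unmatched: 0 workers, 0 jobs

Maximum matching size: 4
Workers: 4 total, 4 matched, 0 unmatched
Jobs: 4 total, 4 matched, 0 unmatched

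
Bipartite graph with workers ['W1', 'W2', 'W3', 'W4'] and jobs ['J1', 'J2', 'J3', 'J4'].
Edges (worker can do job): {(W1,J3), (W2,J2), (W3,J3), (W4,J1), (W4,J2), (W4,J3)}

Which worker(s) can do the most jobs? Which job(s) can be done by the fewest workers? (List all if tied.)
Most versatile: W4 (3 jobs); Least covered: J4 (0 workers)

Worker degrees (jobs they can do): W1:1, W2:1, W3:1, W4:3
Job degrees (workers who can do it): J1:1, J2:2, J3:3, J4:0

Maximum worker degree is 3, achieved by: W4
Minimum job degree is 0, achieved by: J4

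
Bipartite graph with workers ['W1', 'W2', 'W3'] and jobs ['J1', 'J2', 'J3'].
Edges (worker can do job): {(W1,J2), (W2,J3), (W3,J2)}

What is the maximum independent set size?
Maximum independent set = 4

By König's theorem:
- Min vertex cover = Max matching = 2
- Max independent set = Total vertices - Min vertex cover
- Max independent set = 6 - 2 = 4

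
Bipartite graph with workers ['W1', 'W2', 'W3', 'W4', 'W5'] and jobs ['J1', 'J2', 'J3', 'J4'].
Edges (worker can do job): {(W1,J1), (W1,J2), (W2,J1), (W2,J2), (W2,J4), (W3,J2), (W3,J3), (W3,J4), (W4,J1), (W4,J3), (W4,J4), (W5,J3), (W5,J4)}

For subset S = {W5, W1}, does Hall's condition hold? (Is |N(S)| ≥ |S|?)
Yes: |N(S)| = 4, |S| = 2

Subset S = {W5, W1}
Neighbors N(S) = {J1, J2, J3, J4}

|N(S)| = 4, |S| = 2
Hall's condition: |N(S)| ≥ |S| is satisfied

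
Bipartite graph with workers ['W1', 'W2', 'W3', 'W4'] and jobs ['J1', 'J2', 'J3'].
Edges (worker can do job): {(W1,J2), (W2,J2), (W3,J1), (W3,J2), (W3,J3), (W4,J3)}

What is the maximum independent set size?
Maximum independent set = 4

By König's theorem:
- Min vertex cover = Max matching = 3
- Max independent set = Total vertices - Min vertex cover
- Max independent set = 7 - 3 = 4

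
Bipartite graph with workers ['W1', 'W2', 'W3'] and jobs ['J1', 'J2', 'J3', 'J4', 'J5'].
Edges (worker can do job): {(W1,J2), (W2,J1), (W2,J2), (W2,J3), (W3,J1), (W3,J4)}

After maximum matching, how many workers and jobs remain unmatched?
Unmatched: 0 workers, 2 jobs

Maximum matching size: 3
Workers: 3 total, 3 matched, 0 unmatched
Jobs: 5 total, 3 matched, 2 unmatched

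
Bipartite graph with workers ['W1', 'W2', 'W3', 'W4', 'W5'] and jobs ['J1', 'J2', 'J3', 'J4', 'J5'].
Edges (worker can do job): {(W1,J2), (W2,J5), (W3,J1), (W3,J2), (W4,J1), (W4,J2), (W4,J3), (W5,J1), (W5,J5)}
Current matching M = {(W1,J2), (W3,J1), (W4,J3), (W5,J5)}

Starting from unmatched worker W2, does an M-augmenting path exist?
No augmenting path from W2

Alternating search from W2 reaches jobs: {J1, J2, J5}.
Every reachable job is already matched in M, and following those matched edges back to workers exposes no further unvisited jobs.
No M-augmenting path from W2 exists.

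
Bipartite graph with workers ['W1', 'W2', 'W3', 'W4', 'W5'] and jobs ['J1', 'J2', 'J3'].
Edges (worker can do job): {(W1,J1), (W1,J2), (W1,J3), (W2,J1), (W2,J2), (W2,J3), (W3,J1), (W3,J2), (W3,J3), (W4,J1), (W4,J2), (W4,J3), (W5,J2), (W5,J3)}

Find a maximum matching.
Matching: {(W3,J1), (W4,J3), (W5,J2)}

Maximum matching (size 3):
  W3 → J1
  W4 → J3
  W5 → J2

Each worker is assigned to at most one job, and each job to at most one worker.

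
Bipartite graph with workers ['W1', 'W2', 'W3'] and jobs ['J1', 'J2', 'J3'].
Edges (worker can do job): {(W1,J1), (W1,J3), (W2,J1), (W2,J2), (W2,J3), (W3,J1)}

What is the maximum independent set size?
Maximum independent set = 3

By König's theorem:
- Min vertex cover = Max matching = 3
- Max independent set = Total vertices - Min vertex cover
- Max independent set = 6 - 3 = 3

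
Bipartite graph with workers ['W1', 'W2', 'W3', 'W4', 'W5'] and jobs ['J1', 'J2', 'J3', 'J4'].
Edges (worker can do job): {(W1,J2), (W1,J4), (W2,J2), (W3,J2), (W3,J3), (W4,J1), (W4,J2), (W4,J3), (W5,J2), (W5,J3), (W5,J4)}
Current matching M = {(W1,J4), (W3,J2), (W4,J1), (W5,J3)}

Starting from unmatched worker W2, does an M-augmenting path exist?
No augmenting path from W2

Alternating search from W2 reaches jobs: {J2, J3, J4}.
Every reachable job is already matched in M, and following those matched edges back to workers exposes no further unvisited jobs.
No M-augmenting path from W2 exists.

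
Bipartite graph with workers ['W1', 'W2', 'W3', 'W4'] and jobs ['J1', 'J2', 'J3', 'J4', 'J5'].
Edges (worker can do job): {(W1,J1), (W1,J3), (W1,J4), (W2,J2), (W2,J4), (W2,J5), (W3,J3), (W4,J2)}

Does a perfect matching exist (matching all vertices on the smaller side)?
Yes, perfect matching exists (size 4)

Perfect matching: {(W1,J4), (W2,J5), (W3,J3), (W4,J2)}
All 4 vertices on the smaller side are matched.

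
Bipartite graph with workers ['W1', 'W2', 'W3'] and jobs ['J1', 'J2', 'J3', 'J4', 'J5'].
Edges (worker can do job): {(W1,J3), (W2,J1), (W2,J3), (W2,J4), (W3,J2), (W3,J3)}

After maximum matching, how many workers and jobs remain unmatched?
Unmatched: 0 workers, 2 jobs

Maximum matching size: 3
Workers: 3 total, 3 matched, 0 unmatched
Jobs: 5 total, 3 matched, 2 unmatched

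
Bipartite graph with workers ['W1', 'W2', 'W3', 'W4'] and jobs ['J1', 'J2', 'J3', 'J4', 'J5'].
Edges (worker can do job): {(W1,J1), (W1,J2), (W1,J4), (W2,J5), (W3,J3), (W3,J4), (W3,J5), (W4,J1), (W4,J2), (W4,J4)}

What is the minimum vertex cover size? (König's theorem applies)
Minimum vertex cover size = 4

By König's theorem: in bipartite graphs,
min vertex cover = max matching = 4

Maximum matching has size 4, so minimum vertex cover also has size 4.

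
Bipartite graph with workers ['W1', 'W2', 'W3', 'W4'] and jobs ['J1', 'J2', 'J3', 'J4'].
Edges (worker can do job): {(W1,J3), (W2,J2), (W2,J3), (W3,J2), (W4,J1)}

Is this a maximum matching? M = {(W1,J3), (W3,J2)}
No, size 2 is not maximum

Proposed matching has size 2.
Maximum matching size for this graph: 3.

This is NOT maximum - can be improved to size 3.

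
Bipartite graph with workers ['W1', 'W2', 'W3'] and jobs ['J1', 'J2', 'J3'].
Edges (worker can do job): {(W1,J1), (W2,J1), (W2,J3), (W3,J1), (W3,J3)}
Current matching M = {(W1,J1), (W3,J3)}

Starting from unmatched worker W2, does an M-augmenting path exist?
No augmenting path from W2

Alternating search from W2 reaches jobs: {J1, J3}.
Every reachable job is already matched in M, and following those matched edges back to workers exposes no further unvisited jobs.
No M-augmenting path from W2 exists.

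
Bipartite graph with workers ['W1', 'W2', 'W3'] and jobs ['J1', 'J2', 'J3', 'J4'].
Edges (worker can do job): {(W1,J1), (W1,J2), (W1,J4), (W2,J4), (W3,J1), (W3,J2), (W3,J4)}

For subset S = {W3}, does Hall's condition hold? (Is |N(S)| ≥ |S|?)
Yes: |N(S)| = 3, |S| = 1

Subset S = {W3}
Neighbors N(S) = {J1, J2, J4}

|N(S)| = 3, |S| = 1
Hall's condition: |N(S)| ≥ |S| is satisfied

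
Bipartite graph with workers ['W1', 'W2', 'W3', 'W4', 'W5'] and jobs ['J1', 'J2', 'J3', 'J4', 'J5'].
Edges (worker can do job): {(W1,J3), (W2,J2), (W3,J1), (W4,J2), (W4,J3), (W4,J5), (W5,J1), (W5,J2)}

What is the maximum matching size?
Maximum matching size = 4

Maximum matching: {(W1,J3), (W3,J1), (W4,J5), (W5,J2)}
Size: 4

This assigns 4 workers to 4 distinct jobs.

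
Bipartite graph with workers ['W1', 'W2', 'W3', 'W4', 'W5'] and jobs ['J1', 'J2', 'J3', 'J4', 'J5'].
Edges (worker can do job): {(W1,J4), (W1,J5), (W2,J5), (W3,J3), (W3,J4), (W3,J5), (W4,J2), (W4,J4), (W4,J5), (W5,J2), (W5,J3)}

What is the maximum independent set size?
Maximum independent set = 6

By König's theorem:
- Min vertex cover = Max matching = 4
- Max independent set = Total vertices - Min vertex cover
- Max independent set = 10 - 4 = 6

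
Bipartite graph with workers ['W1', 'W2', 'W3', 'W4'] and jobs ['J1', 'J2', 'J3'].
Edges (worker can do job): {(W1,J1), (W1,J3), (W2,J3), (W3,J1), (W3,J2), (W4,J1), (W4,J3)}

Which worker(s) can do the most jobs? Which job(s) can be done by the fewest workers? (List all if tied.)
Most versatile: W1, W3, W4 (2 jobs); Least covered: J2 (1 workers)

Worker degrees (jobs they can do): W1:2, W2:1, W3:2, W4:2
Job degrees (workers who can do it): J1:3, J2:1, J3:3

Maximum worker degree is 2, achieved by: W1, W3, W4
Minimum job degree is 1, achieved by: J2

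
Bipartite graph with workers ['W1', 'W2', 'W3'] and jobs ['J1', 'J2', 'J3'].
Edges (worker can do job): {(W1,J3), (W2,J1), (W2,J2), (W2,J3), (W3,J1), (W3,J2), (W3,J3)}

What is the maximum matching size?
Maximum matching size = 3

Maximum matching: {(W1,J3), (W2,J1), (W3,J2)}
Size: 3

This assigns 3 workers to 3 distinct jobs.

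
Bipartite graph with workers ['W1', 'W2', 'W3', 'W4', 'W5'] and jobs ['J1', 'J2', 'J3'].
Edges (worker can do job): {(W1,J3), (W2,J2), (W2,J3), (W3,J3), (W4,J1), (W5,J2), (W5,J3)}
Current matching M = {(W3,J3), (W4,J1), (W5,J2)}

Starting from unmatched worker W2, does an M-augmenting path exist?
No augmenting path from W2

Alternating search from W2 reaches jobs: {J2, J3}.
Every reachable job is already matched in M, and following those matched edges back to workers exposes no further unvisited jobs.
No M-augmenting path from W2 exists.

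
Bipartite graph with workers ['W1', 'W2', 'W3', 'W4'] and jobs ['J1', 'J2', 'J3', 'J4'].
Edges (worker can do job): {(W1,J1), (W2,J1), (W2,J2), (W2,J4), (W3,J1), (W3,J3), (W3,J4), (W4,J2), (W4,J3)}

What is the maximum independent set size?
Maximum independent set = 4

By König's theorem:
- Min vertex cover = Max matching = 4
- Max independent set = Total vertices - Min vertex cover
- Max independent set = 8 - 4 = 4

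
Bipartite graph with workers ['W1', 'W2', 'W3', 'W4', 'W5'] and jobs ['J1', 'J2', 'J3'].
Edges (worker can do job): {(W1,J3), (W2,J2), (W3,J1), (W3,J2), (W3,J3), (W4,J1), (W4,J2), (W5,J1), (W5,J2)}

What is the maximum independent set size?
Maximum independent set = 5

By König's theorem:
- Min vertex cover = Max matching = 3
- Max independent set = Total vertices - Min vertex cover
- Max independent set = 8 - 3 = 5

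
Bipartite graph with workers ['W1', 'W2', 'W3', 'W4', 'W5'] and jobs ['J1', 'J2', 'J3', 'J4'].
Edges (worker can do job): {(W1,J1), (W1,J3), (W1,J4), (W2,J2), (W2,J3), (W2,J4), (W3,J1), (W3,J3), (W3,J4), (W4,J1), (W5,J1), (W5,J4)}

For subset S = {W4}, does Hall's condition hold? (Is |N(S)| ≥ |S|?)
Yes: |N(S)| = 1, |S| = 1

Subset S = {W4}
Neighbors N(S) = {J1}

|N(S)| = 1, |S| = 1
Hall's condition: |N(S)| ≥ |S| is satisfied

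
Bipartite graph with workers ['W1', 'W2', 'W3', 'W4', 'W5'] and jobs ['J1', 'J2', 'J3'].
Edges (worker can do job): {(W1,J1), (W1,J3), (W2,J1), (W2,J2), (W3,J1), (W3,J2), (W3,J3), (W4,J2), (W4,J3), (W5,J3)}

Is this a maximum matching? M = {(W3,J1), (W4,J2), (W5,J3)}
Yes, size 3 is maximum

Proposed matching has size 3.
Maximum matching size for this graph: 3.

This is a maximum matching.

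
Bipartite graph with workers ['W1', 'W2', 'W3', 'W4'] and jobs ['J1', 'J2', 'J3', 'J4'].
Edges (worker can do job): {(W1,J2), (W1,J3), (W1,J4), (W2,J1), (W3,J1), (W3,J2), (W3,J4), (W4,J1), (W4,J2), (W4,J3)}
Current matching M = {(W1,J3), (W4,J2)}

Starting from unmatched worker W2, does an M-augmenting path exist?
Yes: W2 → J1

An M-augmenting path alternates non-matching / matching edges, starting and ending at unmatched vertices.
Path: W2 → J1
(J1 is unmatched in M, so the path is augmenting.)
Flipping edges along this path would increase |M| from 2 to 3.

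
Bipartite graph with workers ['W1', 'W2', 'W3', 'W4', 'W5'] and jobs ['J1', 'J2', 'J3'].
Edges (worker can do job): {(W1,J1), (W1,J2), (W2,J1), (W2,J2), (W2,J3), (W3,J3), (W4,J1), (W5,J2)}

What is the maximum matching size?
Maximum matching size = 3

Maximum matching: {(W3,J3), (W4,J1), (W5,J2)}
Size: 3

This assigns 3 workers to 3 distinct jobs.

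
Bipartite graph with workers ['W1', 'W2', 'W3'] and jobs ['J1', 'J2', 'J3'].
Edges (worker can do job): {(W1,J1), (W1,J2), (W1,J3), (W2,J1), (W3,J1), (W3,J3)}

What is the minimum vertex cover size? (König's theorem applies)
Minimum vertex cover size = 3

By König's theorem: in bipartite graphs,
min vertex cover = max matching = 3

Maximum matching has size 3, so minimum vertex cover also has size 3.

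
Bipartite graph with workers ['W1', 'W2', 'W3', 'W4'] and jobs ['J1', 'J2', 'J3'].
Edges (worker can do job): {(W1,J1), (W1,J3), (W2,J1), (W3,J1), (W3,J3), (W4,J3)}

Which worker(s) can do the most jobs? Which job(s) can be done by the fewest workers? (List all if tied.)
Most versatile: W1, W3 (2 jobs); Least covered: J2 (0 workers)

Worker degrees (jobs they can do): W1:2, W2:1, W3:2, W4:1
Job degrees (workers who can do it): J1:3, J2:0, J3:3

Maximum worker degree is 2, achieved by: W1, W3
Minimum job degree is 0, achieved by: J2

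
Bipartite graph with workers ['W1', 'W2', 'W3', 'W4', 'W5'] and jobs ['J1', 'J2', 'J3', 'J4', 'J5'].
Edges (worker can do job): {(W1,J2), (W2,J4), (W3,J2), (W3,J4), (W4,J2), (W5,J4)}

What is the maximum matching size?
Maximum matching size = 2

Maximum matching: {(W3,J4), (W4,J2)}
Size: 2

This assigns 2 workers to 2 distinct jobs.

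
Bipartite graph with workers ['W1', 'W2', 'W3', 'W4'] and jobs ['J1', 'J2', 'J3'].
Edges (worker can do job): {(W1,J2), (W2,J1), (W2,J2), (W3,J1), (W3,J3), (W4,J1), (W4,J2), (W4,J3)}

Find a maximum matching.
Matching: {(W1,J2), (W3,J1), (W4,J3)}

Maximum matching (size 3):
  W1 → J2
  W3 → J1
  W4 → J3

Each worker is assigned to at most one job, and each job to at most one worker.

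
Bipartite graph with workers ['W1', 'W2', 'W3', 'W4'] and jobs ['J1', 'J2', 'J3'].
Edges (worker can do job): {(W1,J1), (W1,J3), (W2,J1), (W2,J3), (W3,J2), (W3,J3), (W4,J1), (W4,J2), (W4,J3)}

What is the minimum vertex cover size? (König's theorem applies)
Minimum vertex cover size = 3

By König's theorem: in bipartite graphs,
min vertex cover = max matching = 3

Maximum matching has size 3, so minimum vertex cover also has size 3.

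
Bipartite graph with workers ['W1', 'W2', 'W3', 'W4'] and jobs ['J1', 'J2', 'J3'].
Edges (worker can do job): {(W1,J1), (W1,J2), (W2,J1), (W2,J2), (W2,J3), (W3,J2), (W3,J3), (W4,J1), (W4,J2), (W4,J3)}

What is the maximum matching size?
Maximum matching size = 3

Maximum matching: {(W1,J2), (W3,J3), (W4,J1)}
Size: 3

This assigns 3 workers to 3 distinct jobs.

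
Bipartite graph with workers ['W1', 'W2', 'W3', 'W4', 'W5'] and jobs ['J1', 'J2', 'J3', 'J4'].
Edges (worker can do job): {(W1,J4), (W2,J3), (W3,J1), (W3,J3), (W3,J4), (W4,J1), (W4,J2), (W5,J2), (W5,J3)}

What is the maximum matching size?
Maximum matching size = 4

Maximum matching: {(W1,J4), (W3,J1), (W4,J2), (W5,J3)}
Size: 4

This assigns 4 workers to 4 distinct jobs.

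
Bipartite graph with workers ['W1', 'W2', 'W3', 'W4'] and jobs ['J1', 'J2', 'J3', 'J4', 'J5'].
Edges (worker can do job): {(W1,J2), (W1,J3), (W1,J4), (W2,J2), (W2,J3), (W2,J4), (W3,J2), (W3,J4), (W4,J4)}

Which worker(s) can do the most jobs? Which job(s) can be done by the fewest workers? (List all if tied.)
Most versatile: W1, W2 (3 jobs); Least covered: J1, J5 (0 workers)

Worker degrees (jobs they can do): W1:3, W2:3, W3:2, W4:1
Job degrees (workers who can do it): J1:0, J2:3, J3:2, J4:4, J5:0

Maximum worker degree is 3, achieved by: W1, W2
Minimum job degree is 0, achieved by: J1, J5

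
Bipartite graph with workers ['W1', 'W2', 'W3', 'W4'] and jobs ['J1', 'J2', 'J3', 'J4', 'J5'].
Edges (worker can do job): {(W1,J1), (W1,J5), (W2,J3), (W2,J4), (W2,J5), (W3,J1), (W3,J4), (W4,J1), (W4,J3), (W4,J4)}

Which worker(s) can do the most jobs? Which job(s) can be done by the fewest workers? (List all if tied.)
Most versatile: W2, W4 (3 jobs); Least covered: J2 (0 workers)

Worker degrees (jobs they can do): W1:2, W2:3, W3:2, W4:3
Job degrees (workers who can do it): J1:3, J2:0, J3:2, J4:3, J5:2

Maximum worker degree is 3, achieved by: W2, W4
Minimum job degree is 0, achieved by: J2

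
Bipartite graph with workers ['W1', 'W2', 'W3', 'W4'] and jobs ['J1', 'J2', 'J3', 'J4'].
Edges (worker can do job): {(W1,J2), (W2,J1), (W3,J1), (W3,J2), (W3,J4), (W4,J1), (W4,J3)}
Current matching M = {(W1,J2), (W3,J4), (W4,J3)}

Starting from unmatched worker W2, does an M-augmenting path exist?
Yes: W2 → J1

An M-augmenting path alternates non-matching / matching edges, starting and ending at unmatched vertices.
Path: W2 → J1
(J1 is unmatched in M, so the path is augmenting.)
Flipping edges along this path would increase |M| from 3 to 4.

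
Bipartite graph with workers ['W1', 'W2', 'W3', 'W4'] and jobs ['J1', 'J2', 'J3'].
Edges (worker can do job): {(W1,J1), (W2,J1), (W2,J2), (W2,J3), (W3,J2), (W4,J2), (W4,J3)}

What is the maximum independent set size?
Maximum independent set = 4

By König's theorem:
- Min vertex cover = Max matching = 3
- Max independent set = Total vertices - Min vertex cover
- Max independent set = 7 - 3 = 4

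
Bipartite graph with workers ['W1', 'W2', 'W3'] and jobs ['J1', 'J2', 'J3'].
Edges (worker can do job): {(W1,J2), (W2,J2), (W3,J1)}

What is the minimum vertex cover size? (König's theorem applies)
Minimum vertex cover size = 2

By König's theorem: in bipartite graphs,
min vertex cover = max matching = 2

Maximum matching has size 2, so minimum vertex cover also has size 2.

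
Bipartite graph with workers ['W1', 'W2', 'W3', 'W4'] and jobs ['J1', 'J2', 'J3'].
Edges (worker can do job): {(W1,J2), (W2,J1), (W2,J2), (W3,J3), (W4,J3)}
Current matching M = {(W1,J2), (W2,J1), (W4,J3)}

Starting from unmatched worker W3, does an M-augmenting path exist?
No augmenting path from W3

Alternating search from W3 reaches jobs: {J3}.
Every reachable job is already matched in M, and following those matched edges back to workers exposes no further unvisited jobs.
No M-augmenting path from W3 exists.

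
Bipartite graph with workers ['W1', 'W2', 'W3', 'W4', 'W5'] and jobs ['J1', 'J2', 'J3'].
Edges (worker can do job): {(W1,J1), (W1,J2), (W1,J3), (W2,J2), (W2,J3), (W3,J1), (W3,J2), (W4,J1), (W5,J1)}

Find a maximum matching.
Matching: {(W1,J3), (W2,J2), (W3,J1)}

Maximum matching (size 3):
  W1 → J3
  W2 → J2
  W3 → J1

Each worker is assigned to at most one job, and each job to at most one worker.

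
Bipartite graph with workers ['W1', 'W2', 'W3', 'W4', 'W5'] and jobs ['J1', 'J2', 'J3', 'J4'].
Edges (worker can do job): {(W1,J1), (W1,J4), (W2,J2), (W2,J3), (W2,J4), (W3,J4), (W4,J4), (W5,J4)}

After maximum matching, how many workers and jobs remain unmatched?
Unmatched: 2 workers, 1 jobs

Maximum matching size: 3
Workers: 5 total, 3 matched, 2 unmatched
Jobs: 4 total, 3 matched, 1 unmatched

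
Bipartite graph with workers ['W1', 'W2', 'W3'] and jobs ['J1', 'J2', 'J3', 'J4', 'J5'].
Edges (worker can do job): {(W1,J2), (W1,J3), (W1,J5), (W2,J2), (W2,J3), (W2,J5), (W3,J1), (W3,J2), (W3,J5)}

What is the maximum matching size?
Maximum matching size = 3

Maximum matching: {(W1,J3), (W2,J5), (W3,J1)}
Size: 3

This assigns 3 workers to 3 distinct jobs.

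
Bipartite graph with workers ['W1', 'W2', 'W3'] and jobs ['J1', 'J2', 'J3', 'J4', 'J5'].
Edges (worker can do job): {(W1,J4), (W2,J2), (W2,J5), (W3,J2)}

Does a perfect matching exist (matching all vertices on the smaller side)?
Yes, perfect matching exists (size 3)

Perfect matching: {(W1,J4), (W2,J5), (W3,J2)}
All 3 vertices on the smaller side are matched.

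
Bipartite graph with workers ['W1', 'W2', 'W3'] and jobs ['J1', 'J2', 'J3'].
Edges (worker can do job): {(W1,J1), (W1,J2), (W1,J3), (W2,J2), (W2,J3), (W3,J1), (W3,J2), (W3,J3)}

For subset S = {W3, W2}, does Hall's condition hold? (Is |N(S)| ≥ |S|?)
Yes: |N(S)| = 3, |S| = 2

Subset S = {W3, W2}
Neighbors N(S) = {J1, J2, J3}

|N(S)| = 3, |S| = 2
Hall's condition: |N(S)| ≥ |S| is satisfied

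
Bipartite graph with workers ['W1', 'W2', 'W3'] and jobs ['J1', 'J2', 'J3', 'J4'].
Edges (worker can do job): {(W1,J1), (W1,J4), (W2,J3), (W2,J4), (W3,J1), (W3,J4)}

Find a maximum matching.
Matching: {(W1,J4), (W2,J3), (W3,J1)}

Maximum matching (size 3):
  W1 → J4
  W2 → J3
  W3 → J1

Each worker is assigned to at most one job, and each job to at most one worker.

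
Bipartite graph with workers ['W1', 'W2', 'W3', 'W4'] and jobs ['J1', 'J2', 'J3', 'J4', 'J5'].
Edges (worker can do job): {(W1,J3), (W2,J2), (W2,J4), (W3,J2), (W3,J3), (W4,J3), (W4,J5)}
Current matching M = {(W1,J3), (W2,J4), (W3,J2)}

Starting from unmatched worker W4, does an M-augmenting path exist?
Yes: W4 → J5

An M-augmenting path alternates non-matching / matching edges, starting and ending at unmatched vertices.
Path: W4 → J5
(J5 is unmatched in M, so the path is augmenting.)
Flipping edges along this path would increase |M| from 3 to 4.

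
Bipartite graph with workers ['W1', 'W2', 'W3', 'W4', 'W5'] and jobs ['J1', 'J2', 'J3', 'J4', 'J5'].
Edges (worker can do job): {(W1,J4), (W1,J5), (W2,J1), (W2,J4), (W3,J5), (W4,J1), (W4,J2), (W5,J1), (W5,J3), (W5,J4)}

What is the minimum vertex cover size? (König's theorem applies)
Minimum vertex cover size = 5

By König's theorem: in bipartite graphs,
min vertex cover = max matching = 5

Maximum matching has size 5, so minimum vertex cover also has size 5.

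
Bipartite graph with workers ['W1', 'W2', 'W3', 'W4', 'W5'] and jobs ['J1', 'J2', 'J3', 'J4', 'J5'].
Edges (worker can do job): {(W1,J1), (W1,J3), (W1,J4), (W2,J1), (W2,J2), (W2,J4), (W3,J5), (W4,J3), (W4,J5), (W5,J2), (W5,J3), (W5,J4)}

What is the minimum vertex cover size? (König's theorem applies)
Minimum vertex cover size = 5

By König's theorem: in bipartite graphs,
min vertex cover = max matching = 5

Maximum matching has size 5, so minimum vertex cover also has size 5.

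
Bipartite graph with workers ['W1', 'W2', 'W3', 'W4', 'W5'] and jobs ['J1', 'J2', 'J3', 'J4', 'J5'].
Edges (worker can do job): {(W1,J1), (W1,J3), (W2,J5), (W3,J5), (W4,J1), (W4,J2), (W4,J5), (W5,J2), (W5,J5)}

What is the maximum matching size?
Maximum matching size = 4

Maximum matching: {(W1,J3), (W3,J5), (W4,J1), (W5,J2)}
Size: 4

This assigns 4 workers to 4 distinct jobs.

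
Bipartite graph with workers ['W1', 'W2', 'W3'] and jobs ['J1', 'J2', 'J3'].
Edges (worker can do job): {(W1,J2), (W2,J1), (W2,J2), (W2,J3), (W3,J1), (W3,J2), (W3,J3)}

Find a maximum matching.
Matching: {(W1,J2), (W2,J3), (W3,J1)}

Maximum matching (size 3):
  W1 → J2
  W2 → J3
  W3 → J1

Each worker is assigned to at most one job, and each job to at most one worker.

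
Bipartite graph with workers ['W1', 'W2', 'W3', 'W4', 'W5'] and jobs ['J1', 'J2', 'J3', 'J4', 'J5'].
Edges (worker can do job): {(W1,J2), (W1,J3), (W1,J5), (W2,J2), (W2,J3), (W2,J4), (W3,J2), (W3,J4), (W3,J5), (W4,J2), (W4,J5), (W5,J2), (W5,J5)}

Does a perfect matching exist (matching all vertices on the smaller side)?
No, maximum matching has size 4 < 5

Maximum matching has size 4, need 5 for perfect matching.
Unmatched workers: ['W2']
Unmatched jobs: ['J1']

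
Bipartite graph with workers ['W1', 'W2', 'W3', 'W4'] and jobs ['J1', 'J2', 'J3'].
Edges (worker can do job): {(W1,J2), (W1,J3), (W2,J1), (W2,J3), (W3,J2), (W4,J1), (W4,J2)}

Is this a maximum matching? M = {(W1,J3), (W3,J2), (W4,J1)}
Yes, size 3 is maximum

Proposed matching has size 3.
Maximum matching size for this graph: 3.

This is a maximum matching.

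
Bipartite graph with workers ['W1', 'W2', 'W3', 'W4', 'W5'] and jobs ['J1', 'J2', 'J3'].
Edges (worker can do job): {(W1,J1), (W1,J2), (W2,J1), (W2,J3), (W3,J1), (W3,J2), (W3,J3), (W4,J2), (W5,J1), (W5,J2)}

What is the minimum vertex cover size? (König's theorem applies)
Minimum vertex cover size = 3

By König's theorem: in bipartite graphs,
min vertex cover = max matching = 3

Maximum matching has size 3, so minimum vertex cover also has size 3.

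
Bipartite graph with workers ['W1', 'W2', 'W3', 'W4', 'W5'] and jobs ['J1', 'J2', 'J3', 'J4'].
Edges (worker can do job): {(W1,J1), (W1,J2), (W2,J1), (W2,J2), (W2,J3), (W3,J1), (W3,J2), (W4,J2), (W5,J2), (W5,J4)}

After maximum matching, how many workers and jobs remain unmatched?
Unmatched: 1 workers, 0 jobs

Maximum matching size: 4
Workers: 5 total, 4 matched, 1 unmatched
Jobs: 4 total, 4 matched, 0 unmatched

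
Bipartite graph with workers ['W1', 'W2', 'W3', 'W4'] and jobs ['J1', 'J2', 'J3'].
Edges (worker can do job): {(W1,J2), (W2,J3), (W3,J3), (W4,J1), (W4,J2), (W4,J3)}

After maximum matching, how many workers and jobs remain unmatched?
Unmatched: 1 workers, 0 jobs

Maximum matching size: 3
Workers: 4 total, 3 matched, 1 unmatched
Jobs: 3 total, 3 matched, 0 unmatched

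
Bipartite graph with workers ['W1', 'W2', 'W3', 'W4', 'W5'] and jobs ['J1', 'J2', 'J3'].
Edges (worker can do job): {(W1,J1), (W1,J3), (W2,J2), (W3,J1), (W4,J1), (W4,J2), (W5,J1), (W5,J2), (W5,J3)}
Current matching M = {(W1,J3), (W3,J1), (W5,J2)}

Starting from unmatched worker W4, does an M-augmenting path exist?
No augmenting path from W4

Alternating search from W4 reaches jobs: {J1, J2, J3}.
Every reachable job is already matched in M, and following those matched edges back to workers exposes no further unvisited jobs.
No M-augmenting path from W4 exists.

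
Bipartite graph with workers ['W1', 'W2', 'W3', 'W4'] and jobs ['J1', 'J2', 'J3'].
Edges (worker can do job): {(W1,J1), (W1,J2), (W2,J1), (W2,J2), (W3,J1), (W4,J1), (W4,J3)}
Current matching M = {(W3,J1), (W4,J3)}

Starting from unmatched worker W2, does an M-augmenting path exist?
Yes: W2 → J2

An M-augmenting path alternates non-matching / matching edges, starting and ending at unmatched vertices.
Path: W2 → J2
(J2 is unmatched in M, so the path is augmenting.)
Flipping edges along this path would increase |M| from 2 to 3.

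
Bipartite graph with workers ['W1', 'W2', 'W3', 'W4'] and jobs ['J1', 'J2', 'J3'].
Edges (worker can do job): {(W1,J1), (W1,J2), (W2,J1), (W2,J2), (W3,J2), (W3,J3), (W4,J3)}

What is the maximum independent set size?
Maximum independent set = 4

By König's theorem:
- Min vertex cover = Max matching = 3
- Max independent set = Total vertices - Min vertex cover
- Max independent set = 7 - 3 = 4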